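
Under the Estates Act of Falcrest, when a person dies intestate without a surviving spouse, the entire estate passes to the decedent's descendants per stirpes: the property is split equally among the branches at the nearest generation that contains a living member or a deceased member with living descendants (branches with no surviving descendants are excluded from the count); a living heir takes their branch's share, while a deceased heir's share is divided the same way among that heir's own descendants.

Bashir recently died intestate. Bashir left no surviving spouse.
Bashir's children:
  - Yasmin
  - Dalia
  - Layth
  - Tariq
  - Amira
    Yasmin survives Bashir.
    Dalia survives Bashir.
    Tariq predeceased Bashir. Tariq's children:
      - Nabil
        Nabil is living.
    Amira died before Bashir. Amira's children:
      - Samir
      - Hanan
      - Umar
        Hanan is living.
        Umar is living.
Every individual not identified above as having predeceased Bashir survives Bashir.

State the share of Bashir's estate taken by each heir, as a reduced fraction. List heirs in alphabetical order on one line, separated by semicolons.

Dalia 1/5; Hanan 1/15; Layth 1/5; Nabil 1/5; Samir 1/15; Umar 1/15; Yasmin 1/5

There is no surviving spouse, so the entire estate passes to Bashir's descendants per stirpes.
The estate is divided into 5 equal shares of 1/5 among Yasmin, Dalia, Layth, Tariq, Amira.
Yasmin is living and takes 1/5.
Dalia is living and takes 1/5.
Layth is living and takes 1/5.
Tariq predeceased; the 1/5 allotted to Tariq's branch passes to Tariq's issue by representation.
Nabil is the sole taker at this level and receives the full 1/5.
Amira predeceased; the 1/5 allotted to Amira's branch passes to Amira's issue by representation.
The 1/5 is divided into 3 equal shares of 1/15 among Samir, Hanan, Umar.
Samir is living and takes 1/15.
Hanan is living and takes 1/15.
Umar is living and takes 1/15.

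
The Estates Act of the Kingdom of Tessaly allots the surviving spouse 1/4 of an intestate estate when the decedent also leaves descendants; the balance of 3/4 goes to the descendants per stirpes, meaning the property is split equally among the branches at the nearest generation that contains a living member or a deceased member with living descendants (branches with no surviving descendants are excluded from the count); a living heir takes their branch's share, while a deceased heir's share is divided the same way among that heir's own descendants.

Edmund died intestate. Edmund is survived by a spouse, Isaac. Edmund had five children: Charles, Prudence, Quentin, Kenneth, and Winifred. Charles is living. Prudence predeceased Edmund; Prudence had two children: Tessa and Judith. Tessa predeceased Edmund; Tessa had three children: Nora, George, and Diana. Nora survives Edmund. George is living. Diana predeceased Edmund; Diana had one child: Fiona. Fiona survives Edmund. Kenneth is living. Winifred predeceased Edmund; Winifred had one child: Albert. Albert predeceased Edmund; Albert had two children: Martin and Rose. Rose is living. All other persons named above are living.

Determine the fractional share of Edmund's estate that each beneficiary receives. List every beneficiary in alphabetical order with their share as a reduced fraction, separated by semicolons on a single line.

Isaac, as surviving spouse, takes 1/4.
The remaining 3/4 passes to Edmund's descendants per stirpes.
The 3/4 is divided into 5 equal shares of 3/20 among Charles, Prudence, Quentin, Kenneth, Winifred.
Charles is living and takes 3/20.
Prudence predeceased; the 3/20 allotted to Prudence's branch passes to Prudence's issue by representation.
The 3/20 is divided into 2 equal shares of 3/40 among Tessa, Judith.
Tessa predeceased; the 3/40 allotted to Tessa's branch passes to Tessa's issue by representation.
The 3/40 is divided into 3 equal shares of 1/40 among Nora, George, Diana.
Nora is living and takes 1/40.
George is living and takes 1/40.
Diana predeceased; the 1/40 allotted to Diana's branch passes to Diana's issue by representation.
Fiona is the sole taker at this level and receives the full 1/40.
Judith is living and takes 3/40.
Quentin is living and takes 3/20.
Kenneth is living and takes 3/20.
Winifred predeceased; the 3/20 allotted to Winifred's branch passes to Winifred's issue by representation.
Albert's line is the sole branch at this level, so the full 3/20 passes to Albert's issue by representation.
The 3/20 is divided into 2 equal shares of 3/40 among Martin, Rose.
Martin is living and takes 3/40.
Rose is living and takes 3/40.

Charles 3/20; Fiona 1/40; George 1/40; Isaac 1/4; Judith 3/40; Kenneth 3/20; Martin 3/40; Nora 1/40; Quentin 3/20; Rose 3/40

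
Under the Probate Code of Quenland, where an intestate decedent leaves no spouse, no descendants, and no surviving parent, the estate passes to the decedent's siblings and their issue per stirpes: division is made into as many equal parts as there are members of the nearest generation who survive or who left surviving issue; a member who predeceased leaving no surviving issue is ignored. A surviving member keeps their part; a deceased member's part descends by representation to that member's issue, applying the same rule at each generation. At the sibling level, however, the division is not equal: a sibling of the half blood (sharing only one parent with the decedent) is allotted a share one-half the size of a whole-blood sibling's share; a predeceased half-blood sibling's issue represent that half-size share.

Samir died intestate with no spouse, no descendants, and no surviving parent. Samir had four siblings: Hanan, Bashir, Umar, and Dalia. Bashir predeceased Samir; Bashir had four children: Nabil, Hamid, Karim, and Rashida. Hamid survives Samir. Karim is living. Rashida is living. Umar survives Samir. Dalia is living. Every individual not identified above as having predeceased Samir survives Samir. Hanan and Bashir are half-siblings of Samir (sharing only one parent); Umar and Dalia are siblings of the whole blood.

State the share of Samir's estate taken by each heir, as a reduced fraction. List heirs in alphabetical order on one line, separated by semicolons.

Dalia 1/3; Hamid 1/24; Hanan 1/6; Karim 1/24; Nabil 1/24; Rashida 1/24; Umar 1/3

No spouse, descendants, or parent survives, so the estate passes to Samir's siblings per stirpes.
Half-blood siblings count for one-half the weight of whole-blood siblings at the initial division.
Dividing 1 in proportion to weights (total weight 3): Hanan (weight 1/2) → 1/6; Bashir (weight 1/2) → 1/6; Umar (weight 1) → 1/3; Dalia (weight 1) → 1/3.
Hanan is living and takes 1/6.
Bashir predeceased; the 1/6 allotted to Bashir's branch passes to Bashir's issue by representation.
The 1/6 is divided into 4 equal shares of 1/24 among Nabil, Hamid, Karim, Rashida.
Nabil is living and takes 1/24.
Hamid is living and takes 1/24.
Karim is living and takes 1/24.
Rashida is living and takes 1/24.
Umar is living and takes 1/3.
Dalia is living and takes 1/3.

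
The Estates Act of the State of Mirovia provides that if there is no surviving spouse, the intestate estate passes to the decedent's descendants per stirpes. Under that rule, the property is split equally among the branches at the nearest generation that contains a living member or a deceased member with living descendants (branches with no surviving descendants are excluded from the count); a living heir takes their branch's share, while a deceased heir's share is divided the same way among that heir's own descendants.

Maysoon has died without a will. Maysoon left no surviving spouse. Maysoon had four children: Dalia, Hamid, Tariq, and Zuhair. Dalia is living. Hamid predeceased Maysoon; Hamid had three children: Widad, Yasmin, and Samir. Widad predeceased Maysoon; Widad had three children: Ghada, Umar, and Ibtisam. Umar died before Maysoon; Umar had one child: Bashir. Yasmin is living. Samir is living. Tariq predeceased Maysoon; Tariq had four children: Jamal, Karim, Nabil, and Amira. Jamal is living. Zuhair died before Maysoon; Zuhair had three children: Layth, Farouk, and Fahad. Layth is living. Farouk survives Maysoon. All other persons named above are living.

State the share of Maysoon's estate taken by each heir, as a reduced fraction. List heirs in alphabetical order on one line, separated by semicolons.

Amira 1/16; Bashir 1/36; Dalia 1/4; Fahad 1/12; Farouk 1/12; Ghada 1/36; Ibtisam 1/36; Jamal 1/16; Karim 1/16; Layth 1/12; Nabil 1/16; Samir 1/12; Yasmin 1/12

There is no surviving spouse, so the entire estate passes to Maysoon's descendants per stirpes.
The estate is divided into 4 equal shares of 1/4 among Dalia, Hamid, Tariq, Zuhair.
Dalia is living and takes 1/4.
Hamid predeceased; the 1/4 allotted to Hamid's branch passes to Hamid's issue by representation.
The 1/4 is divided into 3 equal shares of 1/12 among Widad, Yasmin, Samir.
Widad predeceased; the 1/12 allotted to Widad's branch passes to Widad's issue by representation.
The 1/12 is divided into 3 equal shares of 1/36 among Ghada, Umar, Ibtisam.
Ghada is living and takes 1/36.
Umar predeceased; the 1/36 allotted to Umar's branch passes to Umar's issue by representation.
Bashir is the sole taker at this level and receives the full 1/36.
Ibtisam is living and takes 1/36.
Yasmin is living and takes 1/12.
Samir is living and takes 1/12.
Tariq predeceased; the 1/4 allotted to Tariq's branch passes to Tariq's issue by representation.
The 1/4 is divided into 4 equal shares of 1/16 among Jamal, Karim, Nabil, Amira.
Jamal is living and takes 1/16.
Karim is living and takes 1/16.
Nabil is living and takes 1/16.
Amira is living and takes 1/16.
Zuhair predeceased; the 1/4 allotted to Zuhair's branch passes to Zuhair's issue by representation.
The 1/4 is divided into 3 equal shares of 1/12 among Layth, Farouk, Fahad.
Layth is living and takes 1/12.
Farouk is living and takes 1/12.
Fahad is living and takes 1/12.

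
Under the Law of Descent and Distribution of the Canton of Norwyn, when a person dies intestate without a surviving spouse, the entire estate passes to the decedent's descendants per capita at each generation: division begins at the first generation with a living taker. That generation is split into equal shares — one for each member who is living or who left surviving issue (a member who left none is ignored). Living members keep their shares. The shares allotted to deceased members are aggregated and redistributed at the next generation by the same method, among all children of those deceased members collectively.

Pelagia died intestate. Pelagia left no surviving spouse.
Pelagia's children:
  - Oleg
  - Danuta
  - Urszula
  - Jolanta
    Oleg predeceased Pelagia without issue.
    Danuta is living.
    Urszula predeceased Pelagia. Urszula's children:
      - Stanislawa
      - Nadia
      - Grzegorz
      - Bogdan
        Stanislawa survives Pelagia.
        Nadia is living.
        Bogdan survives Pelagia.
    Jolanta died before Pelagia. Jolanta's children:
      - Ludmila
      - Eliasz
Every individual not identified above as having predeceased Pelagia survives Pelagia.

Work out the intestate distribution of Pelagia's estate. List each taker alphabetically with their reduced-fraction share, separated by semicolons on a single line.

There is no surviving spouse, so the entire estate passes to Pelagia's descendants per capita at each generation.
At generation 1 (Danuta, Urszula, Jolanta) there are 3 shares of (1)/3 = 1/3 each.
Living: Danuta — each takes 1/3.
Deceased: Urszula and Jolanta. Their combined 2/3 is pooled and carried to generation 2.
At generation 2 (Stanislawa, Nadia, Grzegorz, Bogdan, Ludmila, Eliasz) there are 6 shares of (2/3)/6 = 1/9 each.
Living: Stanislawa, Nadia, Grzegorz, Bogdan, Ludmila, and Eliasz — each takes 1/9.

Bogdan 1/9; Danuta 1/3; Eliasz 1/9; Grzegorz 1/9; Ludmila 1/9; Nadia 1/9; Stanislawa 1/9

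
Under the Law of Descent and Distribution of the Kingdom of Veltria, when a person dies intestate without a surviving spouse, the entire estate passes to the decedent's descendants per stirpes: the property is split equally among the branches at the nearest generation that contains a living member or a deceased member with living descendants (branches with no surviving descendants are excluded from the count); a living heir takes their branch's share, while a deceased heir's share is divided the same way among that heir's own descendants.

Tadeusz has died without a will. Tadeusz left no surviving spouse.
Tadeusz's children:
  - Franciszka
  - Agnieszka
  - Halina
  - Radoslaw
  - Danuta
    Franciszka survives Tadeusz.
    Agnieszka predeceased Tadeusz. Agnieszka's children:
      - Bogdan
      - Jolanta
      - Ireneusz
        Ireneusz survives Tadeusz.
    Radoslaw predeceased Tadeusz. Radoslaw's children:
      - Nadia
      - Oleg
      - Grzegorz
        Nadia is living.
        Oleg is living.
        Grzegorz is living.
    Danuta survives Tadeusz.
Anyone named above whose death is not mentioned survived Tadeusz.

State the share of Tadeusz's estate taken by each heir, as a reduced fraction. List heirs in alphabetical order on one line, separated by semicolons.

There is no surviving spouse, so the entire estate passes to Tadeusz's descendants per stirpes.
The estate is divided into 5 equal shares of 1/5 among Franciszka, Agnieszka, Halina, Radoslaw, Danuta.
Franciszka is living and takes 1/5.
Agnieszka predeceased; the 1/5 allotted to Agnieszka's branch passes to Agnieszka's issue by representation.
The 1/5 is divided into 3 equal shares of 1/15 among Bogdan, Jolanta, Ireneusz.
Bogdan is living and takes 1/15.
Jolanta is living and takes 1/15.
Ireneusz is living and takes 1/15.
Halina is living and takes 1/5.
Radoslaw predeceased; the 1/5 allotted to Radoslaw's branch passes to Radoslaw's issue by representation.
The 1/5 is divided into 3 equal shares of 1/15 among Nadia, Oleg, Grzegorz.
Nadia is living and takes 1/15.
Oleg is living and takes 1/15.
Grzegorz is living and takes 1/15.
Danuta is living and takes 1/5.

Bogdan 1/15; Danuta 1/5; Franciszka 1/5; Grzegorz 1/15; Halina 1/5; Ireneusz 1/15; Jolanta 1/15; Nadia 1/15; Oleg 1/15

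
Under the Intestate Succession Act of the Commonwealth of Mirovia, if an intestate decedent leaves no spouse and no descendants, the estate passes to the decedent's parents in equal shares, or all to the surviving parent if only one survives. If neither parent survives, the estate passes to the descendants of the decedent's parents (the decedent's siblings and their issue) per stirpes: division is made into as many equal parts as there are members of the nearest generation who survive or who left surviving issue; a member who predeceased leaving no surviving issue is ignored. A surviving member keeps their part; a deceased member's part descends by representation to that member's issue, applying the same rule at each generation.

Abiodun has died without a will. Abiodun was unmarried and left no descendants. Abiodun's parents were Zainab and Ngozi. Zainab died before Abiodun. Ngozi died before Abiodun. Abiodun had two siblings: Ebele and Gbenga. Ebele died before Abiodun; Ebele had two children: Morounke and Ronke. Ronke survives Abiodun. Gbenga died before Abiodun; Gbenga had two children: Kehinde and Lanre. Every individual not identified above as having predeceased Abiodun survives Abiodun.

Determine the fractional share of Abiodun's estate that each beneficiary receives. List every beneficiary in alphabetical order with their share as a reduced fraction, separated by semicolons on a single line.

Neither parent survives and there are no descendants, so the estate passes to Abiodun's siblings and their issue per stirpes.
The estate is divided into 2 equal shares of 1/2 among Ebele, Gbenga.
Ebele predeceased; the 1/2 allotted to Ebele's branch passes to Ebele's issue by representation.
The 1/2 is divided into 2 equal shares of 1/4 among Morounke, Ronke.
Morounke is living and takes 1/4.
Ronke is living and takes 1/4.
Gbenga predeceased; the 1/2 allotted to Gbenga's branch passes to Gbenga's issue by representation.
The 1/2 is divided into 2 equal shares of 1/4 among Kehinde, Lanre.
Kehinde is living and takes 1/4.
Lanre is living and takes 1/4.

Kehinde 1/4; Lanre 1/4; Morounke 1/4; Ronke 1/4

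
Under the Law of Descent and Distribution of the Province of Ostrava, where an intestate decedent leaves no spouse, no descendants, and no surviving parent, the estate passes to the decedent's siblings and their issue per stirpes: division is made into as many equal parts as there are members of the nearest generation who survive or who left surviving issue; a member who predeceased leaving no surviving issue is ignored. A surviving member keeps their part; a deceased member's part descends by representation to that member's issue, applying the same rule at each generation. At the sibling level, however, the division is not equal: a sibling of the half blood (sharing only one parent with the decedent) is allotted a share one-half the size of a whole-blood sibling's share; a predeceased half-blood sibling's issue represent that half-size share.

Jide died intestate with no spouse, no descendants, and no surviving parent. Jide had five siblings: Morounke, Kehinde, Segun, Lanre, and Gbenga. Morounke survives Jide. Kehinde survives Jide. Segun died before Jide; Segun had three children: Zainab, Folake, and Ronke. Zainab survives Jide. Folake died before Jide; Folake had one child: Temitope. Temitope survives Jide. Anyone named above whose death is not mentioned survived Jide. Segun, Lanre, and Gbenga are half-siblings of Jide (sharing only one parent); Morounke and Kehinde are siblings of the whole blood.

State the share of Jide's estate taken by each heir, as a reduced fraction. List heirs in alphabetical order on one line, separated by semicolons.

No spouse, descendants, or parent survives, so the estate passes to Jide's siblings per stirpes.
Half-blood siblings count for one-half the weight of whole-blood siblings at the initial division.
Dividing 1 in proportion to weights (total weight 7/2): Morounke (weight 1) → 2/7; Kehinde (weight 1) → 2/7; Segun (weight 1/2) → 1/7; Lanre (weight 1/2) → 1/7; Gbenga (weight 1/2) → 1/7.
Morounke is living and takes 2/7.
Kehinde is living and takes 2/7.
Segun predeceased; the 1/7 allotted to Segun's branch passes to Segun's issue by representation.
The 1/7 is divided into 3 equal shares of 1/21 among Zainab, Folake, Ronke.
Zainab is living and takes 1/21.
Folake predeceased; the 1/21 allotted to Folake's branch passes to Folake's issue by representation.
Temitope is the sole taker at this level and receives the full 1/21.
Ronke is living and takes 1/21.
Lanre is living and takes 1/7.
Gbenga is living and takes 1/7.

Gbenga 1/7; Kehinde 2/7; Lanre 1/7; Morounke 2/7; Ronke 1/21; Temitope 1/21; Zainab 1/21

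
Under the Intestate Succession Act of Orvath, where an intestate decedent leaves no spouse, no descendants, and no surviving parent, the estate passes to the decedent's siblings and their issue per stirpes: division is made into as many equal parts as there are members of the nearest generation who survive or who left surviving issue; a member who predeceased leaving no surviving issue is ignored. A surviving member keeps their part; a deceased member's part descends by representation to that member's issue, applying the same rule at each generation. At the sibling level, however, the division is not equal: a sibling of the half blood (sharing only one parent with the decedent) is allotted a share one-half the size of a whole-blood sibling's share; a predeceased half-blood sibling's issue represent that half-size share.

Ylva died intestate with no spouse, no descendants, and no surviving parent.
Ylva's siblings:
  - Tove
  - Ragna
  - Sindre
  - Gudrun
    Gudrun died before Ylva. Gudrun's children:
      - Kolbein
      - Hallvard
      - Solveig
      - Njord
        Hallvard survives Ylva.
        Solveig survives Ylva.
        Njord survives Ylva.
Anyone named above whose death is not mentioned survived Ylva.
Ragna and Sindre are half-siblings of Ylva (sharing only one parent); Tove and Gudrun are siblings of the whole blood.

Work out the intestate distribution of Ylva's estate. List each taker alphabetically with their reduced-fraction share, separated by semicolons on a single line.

Hallvard 1/12; Kolbein 1/12; Njord 1/12; Ragna 1/6; Sindre 1/6; Solveig 1/12; Tove 1/3

No spouse, descendants, or parent survives, so the estate passes to Ylva's siblings per stirpes.
Half-blood siblings count for one-half the weight of whole-blood siblings at the initial division.
Dividing 1 in proportion to weights (total weight 3): Tove (weight 1) → 1/3; Ragna (weight 1/2) → 1/6; Sindre (weight 1/2) → 1/6; Gudrun (weight 1) → 1/3.
Tove is living and takes 1/3.
Ragna is living and takes 1/6.
Sindre is living and takes 1/6.
Gudrun predeceased; the 1/3 allotted to Gudrun's branch passes to Gudrun's issue by representation.
The 1/3 is divided into 4 equal shares of 1/12 among Kolbein, Hallvard, Solveig, Njord.
Kolbein is living and takes 1/12.
Hallvard is living and takes 1/12.
Solveig is living and takes 1/12.
Njord is living and takes 1/12.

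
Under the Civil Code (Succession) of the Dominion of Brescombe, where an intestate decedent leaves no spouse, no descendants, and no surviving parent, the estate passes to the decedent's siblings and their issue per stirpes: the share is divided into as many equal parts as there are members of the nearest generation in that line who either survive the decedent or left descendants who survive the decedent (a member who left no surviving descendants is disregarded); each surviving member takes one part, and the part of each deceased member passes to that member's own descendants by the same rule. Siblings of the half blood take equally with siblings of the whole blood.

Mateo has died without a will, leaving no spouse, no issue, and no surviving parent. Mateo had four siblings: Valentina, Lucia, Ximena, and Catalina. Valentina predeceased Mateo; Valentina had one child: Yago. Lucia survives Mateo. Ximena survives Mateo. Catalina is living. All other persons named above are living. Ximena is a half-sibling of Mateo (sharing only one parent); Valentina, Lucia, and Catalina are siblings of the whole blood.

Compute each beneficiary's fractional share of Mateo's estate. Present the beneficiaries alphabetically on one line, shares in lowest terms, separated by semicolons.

Catalina 1/4; Lucia 1/4; Ximena 1/4; Yago 1/4

No spouse, descendants, or parent survives, so the estate passes to Mateo's siblings per stirpes.
Half-blood and whole-blood siblings take equally under the stated rule.
The estate is divided into 4 equal shares of 1/4 among Valentina, Lucia, Ximena, Catalina.
Valentina predeceased; the 1/4 allotted to Valentina's branch passes to Valentina's issue by representation.
Yago is the sole taker at this level and receives the full 1/4.
Lucia is living and takes 1/4.
Ximena is living and takes 1/4.
Catalina is living and takes 1/4.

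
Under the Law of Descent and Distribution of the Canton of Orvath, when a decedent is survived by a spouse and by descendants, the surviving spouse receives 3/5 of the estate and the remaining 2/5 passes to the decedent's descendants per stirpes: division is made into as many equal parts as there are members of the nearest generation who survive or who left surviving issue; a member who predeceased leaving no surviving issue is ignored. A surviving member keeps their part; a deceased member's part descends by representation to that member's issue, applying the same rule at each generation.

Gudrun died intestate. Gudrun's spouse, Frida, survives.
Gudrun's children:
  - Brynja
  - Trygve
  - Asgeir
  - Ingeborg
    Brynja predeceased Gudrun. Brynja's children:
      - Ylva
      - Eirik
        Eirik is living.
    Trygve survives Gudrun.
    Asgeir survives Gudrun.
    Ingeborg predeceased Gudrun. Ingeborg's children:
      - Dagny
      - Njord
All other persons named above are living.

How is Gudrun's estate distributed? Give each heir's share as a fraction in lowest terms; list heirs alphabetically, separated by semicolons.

Frida, as surviving spouse, takes 3/5.
The remaining 2/5 passes to Gudrun's descendants per stirpes.
The 2/5 is divided into 4 equal shares of 1/10 among Brynja, Trygve, Asgeir, Ingeborg.
Brynja predeceased; the 1/10 allotted to Brynja's branch passes to Brynja's issue by representation.
The 1/10 is divided into 2 equal shares of 1/20 among Ylva, Eirik.
Ylva is living and takes 1/20.
Eirik is living and takes 1/20.
Trygve is living and takes 1/10.
Asgeir is living and takes 1/10.
Ingeborg predeceased; the 1/10 allotted to Ingeborg's branch passes to Ingeborg's issue by representation.
The 1/10 is divided into 2 equal shares of 1/20 among Dagny, Njord.
Dagny is living and takes 1/20.
Njord is living and takes 1/20.

Asgeir 1/10; Dagny 1/20; Eirik 1/20; Frida 3/5; Njord 1/20; Trygve 1/10; Ylva 1/20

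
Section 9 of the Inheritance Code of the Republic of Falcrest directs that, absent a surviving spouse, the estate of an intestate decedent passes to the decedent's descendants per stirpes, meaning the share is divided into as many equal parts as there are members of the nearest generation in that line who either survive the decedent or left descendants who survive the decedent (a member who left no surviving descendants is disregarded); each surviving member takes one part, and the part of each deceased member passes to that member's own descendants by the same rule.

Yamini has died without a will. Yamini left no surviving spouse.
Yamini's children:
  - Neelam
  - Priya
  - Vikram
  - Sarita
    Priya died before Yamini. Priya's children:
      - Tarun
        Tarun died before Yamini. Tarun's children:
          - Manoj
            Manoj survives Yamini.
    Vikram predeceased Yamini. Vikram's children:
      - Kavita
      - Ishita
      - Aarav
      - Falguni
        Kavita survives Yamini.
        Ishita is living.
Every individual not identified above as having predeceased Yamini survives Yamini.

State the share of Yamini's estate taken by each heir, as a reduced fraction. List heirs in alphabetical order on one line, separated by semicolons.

Aarav 1/16; Falguni 1/16; Ishita 1/16; Kavita 1/16; Manoj 1/4; Neelam 1/4; Sarita 1/4

There is no surviving spouse, so the entire estate passes to Yamini's descendants per stirpes.
The estate is divided into 4 equal shares of 1/4 among Neelam, Priya, Vikram, Sarita.
Neelam is living and takes 1/4.
Priya predeceased; the 1/4 allotted to Priya's branch passes to Priya's issue by representation.
Tarun's line is the sole branch at this level, so the full 1/4 passes to Tarun's issue by representation.
Manoj is the sole taker at this level and receives the full 1/4.
Vikram predeceased; the 1/4 allotted to Vikram's branch passes to Vikram's issue by representation.
The 1/4 is divided into 4 equal shares of 1/16 among Kavita, Ishita, Aarav, Falguni.
Kavita is living and takes 1/16.
Ishita is living and takes 1/16.
Aarav is living and takes 1/16.
Falguni is living and takes 1/16.
Sarita is living and takes 1/4.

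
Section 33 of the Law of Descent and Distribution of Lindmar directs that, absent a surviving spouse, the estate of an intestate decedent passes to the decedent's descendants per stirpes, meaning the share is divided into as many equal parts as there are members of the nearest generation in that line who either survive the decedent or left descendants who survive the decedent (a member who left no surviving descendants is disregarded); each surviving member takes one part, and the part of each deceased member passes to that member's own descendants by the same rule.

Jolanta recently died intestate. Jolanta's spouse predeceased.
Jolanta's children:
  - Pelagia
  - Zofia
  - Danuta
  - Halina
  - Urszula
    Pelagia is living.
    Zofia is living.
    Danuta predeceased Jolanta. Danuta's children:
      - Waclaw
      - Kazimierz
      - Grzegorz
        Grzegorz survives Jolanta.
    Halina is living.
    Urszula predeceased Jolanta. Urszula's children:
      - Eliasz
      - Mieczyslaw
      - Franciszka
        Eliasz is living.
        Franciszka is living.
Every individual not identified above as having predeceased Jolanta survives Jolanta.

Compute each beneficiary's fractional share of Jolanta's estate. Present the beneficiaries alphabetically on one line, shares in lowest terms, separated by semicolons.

Eliasz 1/15; Franciszka 1/15; Grzegorz 1/15; Halina 1/5; Kazimierz 1/15; Mieczyslaw 1/15; Pelagia 1/5; Waclaw 1/15; Zofia 1/5

There is no surviving spouse, so the entire estate passes to Jolanta's descendants per stirpes.
The estate is divided into 5 equal shares of 1/5 among Pelagia, Zofia, Danuta, Halina, Urszula.
Pelagia is living and takes 1/5.
Zofia is living and takes 1/5.
Danuta predeceased; the 1/5 allotted to Danuta's branch passes to Danuta's issue by representation.
The 1/5 is divided into 3 equal shares of 1/15 among Waclaw, Kazimierz, Grzegorz.
Waclaw is living and takes 1/15.
Kazimierz is living and takes 1/15.
Grzegorz is living and takes 1/15.
Halina is living and takes 1/5.
Urszula predeceased; the 1/5 allotted to Urszula's branch passes to Urszula's issue by representation.
The 1/5 is divided into 3 equal shares of 1/15 among Eliasz, Mieczyslaw, Franciszka.
Eliasz is living and takes 1/15.
Mieczyslaw is living and takes 1/15.
Franciszka is living and takes 1/15.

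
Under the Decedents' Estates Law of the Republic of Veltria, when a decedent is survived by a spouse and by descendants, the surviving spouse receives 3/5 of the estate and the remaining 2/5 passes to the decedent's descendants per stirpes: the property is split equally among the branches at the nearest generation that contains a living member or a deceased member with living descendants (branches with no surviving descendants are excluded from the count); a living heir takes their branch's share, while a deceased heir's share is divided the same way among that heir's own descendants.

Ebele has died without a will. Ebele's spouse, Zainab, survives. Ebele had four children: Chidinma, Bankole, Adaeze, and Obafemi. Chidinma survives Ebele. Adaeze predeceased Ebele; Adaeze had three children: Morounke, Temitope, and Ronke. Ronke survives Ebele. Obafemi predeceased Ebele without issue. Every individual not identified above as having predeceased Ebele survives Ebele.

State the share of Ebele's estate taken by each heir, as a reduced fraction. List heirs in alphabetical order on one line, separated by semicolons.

Bankole 2/15; Chidinma 2/15; Morounke 2/45; Ronke 2/45; Temitope 2/45; Zainab 3/5

Zainab, as surviving spouse, takes 3/5.
The remaining 2/5 passes to Ebele's descendants per stirpes.
Obafemi left no surviving issue, so that branch lapses and is disregarded.
The 2/5 is divided into 3 equal shares of 2/15 among Chidinma, Bankole, Adaeze.
Chidinma is living and takes 2/15.
Bankole is living and takes 2/15.
Adaeze predeceased; the 2/15 allotted to Adaeze's branch passes to Adaeze's issue by representation.
The 2/15 is divided into 3 equal shares of 2/45 among Morounke, Temitope, Ronke.
Morounke is living and takes 2/45.
Temitope is living and takes 2/45.
Ronke is living and takes 2/45.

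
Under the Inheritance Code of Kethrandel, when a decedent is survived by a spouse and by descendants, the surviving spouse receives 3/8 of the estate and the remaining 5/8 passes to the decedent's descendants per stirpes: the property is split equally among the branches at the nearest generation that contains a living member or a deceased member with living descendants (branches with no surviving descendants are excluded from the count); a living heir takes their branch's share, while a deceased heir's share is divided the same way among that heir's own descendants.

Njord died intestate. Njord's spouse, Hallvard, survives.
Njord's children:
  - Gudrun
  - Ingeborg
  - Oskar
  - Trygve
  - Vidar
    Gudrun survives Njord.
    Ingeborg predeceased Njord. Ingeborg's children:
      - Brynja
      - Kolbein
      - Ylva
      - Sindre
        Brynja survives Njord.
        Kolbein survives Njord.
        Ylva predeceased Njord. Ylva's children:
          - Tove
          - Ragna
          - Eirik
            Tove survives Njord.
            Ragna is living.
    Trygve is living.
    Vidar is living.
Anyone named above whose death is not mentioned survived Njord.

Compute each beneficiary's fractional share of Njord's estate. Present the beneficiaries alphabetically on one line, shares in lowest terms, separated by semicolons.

Brynja 1/32; Eirik 1/96; Gudrun 1/8; Hallvard 3/8; Kolbein 1/32; Oskar 1/8; Ragna 1/96; Sindre 1/32; Tove 1/96; Trygve 1/8; Vidar 1/8

Hallvard, as surviving spouse, takes 3/8.
The remaining 5/8 passes to Njord's descendants per stirpes.
The 5/8 is divided into 5 equal shares of 1/8 among Gudrun, Ingeborg, Oskar, Trygve, Vidar.
Gudrun is living and takes 1/8.
Ingeborg predeceased; the 1/8 allotted to Ingeborg's branch passes to Ingeborg's issue by representation.
The 1/8 is divided into 4 equal shares of 1/32 among Brynja, Kolbein, Ylva, Sindre.
Brynja is living and takes 1/32.
Kolbein is living and takes 1/32.
Ylva predeceased; the 1/32 allotted to Ylva's branch passes to Ylva's issue by representation.
The 1/32 is divided into 3 equal shares of 1/96 among Tove, Ragna, Eirik.
Tove is living and takes 1/96.
Ragna is living and takes 1/96.
Eirik is living and takes 1/96.
Sindre is living and takes 1/32.
Oskar is living and takes 1/8.
Trygve is living and takes 1/8.
Vidar is living and takes 1/8.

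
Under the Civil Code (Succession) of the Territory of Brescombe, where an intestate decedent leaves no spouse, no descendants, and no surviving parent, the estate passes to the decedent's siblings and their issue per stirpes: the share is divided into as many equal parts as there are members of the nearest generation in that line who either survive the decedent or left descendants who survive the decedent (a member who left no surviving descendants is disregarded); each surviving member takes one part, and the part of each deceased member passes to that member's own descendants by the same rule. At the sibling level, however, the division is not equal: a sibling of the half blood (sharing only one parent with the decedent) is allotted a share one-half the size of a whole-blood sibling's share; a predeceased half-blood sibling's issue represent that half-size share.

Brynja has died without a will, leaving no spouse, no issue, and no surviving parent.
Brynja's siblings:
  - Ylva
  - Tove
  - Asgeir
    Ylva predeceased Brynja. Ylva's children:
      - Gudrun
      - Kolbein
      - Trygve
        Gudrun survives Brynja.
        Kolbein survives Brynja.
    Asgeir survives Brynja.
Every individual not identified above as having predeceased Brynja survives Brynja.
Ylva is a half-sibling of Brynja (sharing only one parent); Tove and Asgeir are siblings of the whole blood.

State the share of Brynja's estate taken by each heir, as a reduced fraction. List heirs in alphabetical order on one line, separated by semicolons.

Asgeir 2/5; Gudrun 1/15; Kolbein 1/15; Tove 2/5; Trygve 1/15

No spouse, descendants, or parent survives, so the estate passes to Brynja's siblings per stirpes.
Half-blood siblings count for one-half the weight of whole-blood siblings at the initial division.
Dividing 1 in proportion to weights (total weight 5/2): Ylva (weight 1/2) → 1/5; Tove (weight 1) → 2/5; Asgeir (weight 1) → 2/5.
Ylva predeceased; the 1/5 allotted to Ylva's branch passes to Ylva's issue by representation.
The 1/5 is divided into 3 equal shares of 1/15 among Gudrun, Kolbein, Trygve.
Gudrun is living and takes 1/15.
Kolbein is living and takes 1/15.
Trygve is living and takes 1/15.
Tove is living and takes 2/5.
Asgeir is living and takes 2/5.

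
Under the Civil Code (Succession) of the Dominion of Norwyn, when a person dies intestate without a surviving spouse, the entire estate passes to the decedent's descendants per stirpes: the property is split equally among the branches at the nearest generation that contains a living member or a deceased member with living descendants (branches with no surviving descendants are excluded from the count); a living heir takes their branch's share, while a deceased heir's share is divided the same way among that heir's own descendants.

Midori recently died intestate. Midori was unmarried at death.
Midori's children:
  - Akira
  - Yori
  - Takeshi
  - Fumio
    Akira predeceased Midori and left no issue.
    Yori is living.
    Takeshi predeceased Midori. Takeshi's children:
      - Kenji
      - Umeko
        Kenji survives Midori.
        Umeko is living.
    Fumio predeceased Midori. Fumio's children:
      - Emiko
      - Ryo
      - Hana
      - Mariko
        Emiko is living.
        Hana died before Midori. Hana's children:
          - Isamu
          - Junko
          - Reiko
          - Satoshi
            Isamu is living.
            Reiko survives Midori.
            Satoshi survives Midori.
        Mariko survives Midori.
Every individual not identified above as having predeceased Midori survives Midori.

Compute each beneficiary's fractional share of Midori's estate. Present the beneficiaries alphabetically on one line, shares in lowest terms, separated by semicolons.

There is no surviving spouse, so the entire estate passes to Midori's descendants per stirpes.
Akira left no surviving issue, so that branch lapses and is disregarded.
The estate is divided into 3 equal shares of 1/3 among Yori, Takeshi, Fumio.
Yori is living and takes 1/3.
Takeshi predeceased; the 1/3 allotted to Takeshi's branch passes to Takeshi's issue by representation.
The 1/3 is divided into 2 equal shares of 1/6 among Kenji, Umeko.
Kenji is living and takes 1/6.
Umeko is living and takes 1/6.
Fumio predeceased; the 1/3 allotted to Fumio's branch passes to Fumio's issue by representation.
The 1/3 is divided into 4 equal shares of 1/12 among Emiko, Ryo, Hana, Mariko.
Emiko is living and takes 1/12.
Ryo is living and takes 1/12.
Hana predeceased; the 1/12 allotted to Hana's branch passes to Hana's issue by representation.
The 1/12 is divided into 4 equal shares of 1/48 among Isamu, Junko, Reiko, Satoshi.
Isamu is living and takes 1/48.
Junko is living and takes 1/48.
Reiko is living and takes 1/48.
Satoshi is living and takes 1/48.
Mariko is living and takes 1/12.

Emiko 1/12; Isamu 1/48; Junko 1/48; Kenji 1/6; Mariko 1/12; Reiko 1/48; Ryo 1/12; Satoshi 1/48; Umeko 1/6; Yori 1/3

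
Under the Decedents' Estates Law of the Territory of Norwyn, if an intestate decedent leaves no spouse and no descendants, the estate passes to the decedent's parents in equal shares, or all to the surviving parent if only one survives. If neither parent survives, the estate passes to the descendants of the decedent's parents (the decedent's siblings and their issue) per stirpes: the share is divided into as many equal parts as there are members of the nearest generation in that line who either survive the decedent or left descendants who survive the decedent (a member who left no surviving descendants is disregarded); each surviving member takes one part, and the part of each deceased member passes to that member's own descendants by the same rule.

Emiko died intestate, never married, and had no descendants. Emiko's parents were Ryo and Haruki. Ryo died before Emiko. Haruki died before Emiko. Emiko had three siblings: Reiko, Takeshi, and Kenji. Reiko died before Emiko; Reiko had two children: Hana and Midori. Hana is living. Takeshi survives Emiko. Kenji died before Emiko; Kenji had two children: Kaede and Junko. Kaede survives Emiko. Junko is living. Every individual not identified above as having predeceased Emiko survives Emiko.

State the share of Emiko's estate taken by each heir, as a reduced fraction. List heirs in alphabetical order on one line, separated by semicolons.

Neither parent survives and there are no descendants, so the estate passes to Emiko's siblings and their issue per stirpes.
The estate is divided into 3 equal shares of 1/3 among Reiko, Takeshi, Kenji.
Reiko predeceased; the 1/3 allotted to Reiko's branch passes to Reiko's issue by representation.
The 1/3 is divided into 2 equal shares of 1/6 among Hana, Midori.
Hana is living and takes 1/6.
Midori is living and takes 1/6.
Takeshi is living and takes 1/3.
Kenji predeceased; the 1/3 allotted to Kenji's branch passes to Kenji's issue by representation.
The 1/3 is divided into 2 equal shares of 1/6 among Kaede, Junko.
Kaede is living and takes 1/6.
Junko is living and takes 1/6.

Hana 1/6; Junko 1/6; Kaede 1/6; Midori 1/6; Takeshi 1/3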